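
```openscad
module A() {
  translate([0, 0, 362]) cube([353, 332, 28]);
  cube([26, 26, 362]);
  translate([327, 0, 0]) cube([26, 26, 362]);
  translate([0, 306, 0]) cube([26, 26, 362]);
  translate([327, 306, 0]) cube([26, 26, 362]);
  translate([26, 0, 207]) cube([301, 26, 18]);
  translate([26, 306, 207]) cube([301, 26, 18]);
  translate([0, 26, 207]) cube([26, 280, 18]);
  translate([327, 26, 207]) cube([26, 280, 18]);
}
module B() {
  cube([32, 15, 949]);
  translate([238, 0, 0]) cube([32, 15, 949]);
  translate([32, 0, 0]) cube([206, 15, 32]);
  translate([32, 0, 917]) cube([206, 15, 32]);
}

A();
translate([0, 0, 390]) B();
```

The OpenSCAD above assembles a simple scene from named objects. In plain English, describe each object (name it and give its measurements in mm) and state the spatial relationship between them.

A is a four-legged stool. The seat is 353×332 mm, 28 mm thick, top at z = 390 mm. It stands on four square legs, each 26×26 mm in cross-section, from z = 0 to the seat underside, each flush with a corner of the seat. Four stretchers, 26 mm wide and 18 mm tall, connect adjacent legs with their undersides at z = 207 mm, each running between the inner faces of the legs it joins and aligned with the legs' outer faces on the other axis.

B is a rectangular picture frame lying in the x–z plane (depth along y). The opening is 206 mm wide (x) by 885 mm tall (z), surrounded by a border 32 mm wide on all four sides. The frame is 15 mm deep and is made of two full-height vertical stiles with two horizontal rails fitted between them.

The picture frame is on top of the stool.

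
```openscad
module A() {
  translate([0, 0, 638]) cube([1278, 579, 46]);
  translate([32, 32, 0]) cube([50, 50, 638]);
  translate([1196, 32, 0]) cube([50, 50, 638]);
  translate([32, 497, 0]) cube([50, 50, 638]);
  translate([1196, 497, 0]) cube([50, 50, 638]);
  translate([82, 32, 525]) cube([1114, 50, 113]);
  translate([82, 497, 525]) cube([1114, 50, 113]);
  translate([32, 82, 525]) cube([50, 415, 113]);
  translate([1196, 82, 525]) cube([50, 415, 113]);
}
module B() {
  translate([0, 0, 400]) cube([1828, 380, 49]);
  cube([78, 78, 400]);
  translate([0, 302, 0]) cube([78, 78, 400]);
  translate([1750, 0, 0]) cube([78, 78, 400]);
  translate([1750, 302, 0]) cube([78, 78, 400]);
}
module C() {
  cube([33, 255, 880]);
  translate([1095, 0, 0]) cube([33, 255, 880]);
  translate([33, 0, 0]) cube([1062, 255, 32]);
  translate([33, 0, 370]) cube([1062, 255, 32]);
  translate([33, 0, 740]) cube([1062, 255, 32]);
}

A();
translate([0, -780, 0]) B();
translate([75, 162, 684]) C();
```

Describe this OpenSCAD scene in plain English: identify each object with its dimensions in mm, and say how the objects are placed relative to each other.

A is a table: top 1278 mm (x) × 579 mm (y), 46 mm thick, upper face at z = 684 mm, on four 50×50 mm square legs, each inset 32 mm from the nearest pair of top edges, running from z = 0 to the bottom of the top. Four apron rails, 50 mm thick and 113 mm tall, run between adjacent legs with their top edges flush with the underside of the top and their outer faces flush with the legs' outer faces.

B is a long wooden bench with a 1828 mm (x) × 380 mm (y) seat, 49 mm thick, its top surface 449 mm above the floor. Four 78 mm square legs at the seat corners, flush with the edges, run from z = 0 to the seat underside.

C is a bookshelf 1128 mm wide overall, 255 mm deep and 880 mm tall. The two sides are 33 mm thick vertical panels. 3 horizontal shelves of 32 mm thickness span between the inner faces of the sides; the lowest shelf sits on the floor and shelves are stacked with a clear vertical gap of 338 mm between each pair.

The bench is on the floor beside the table on its −y side. The bookshelf is on top of the table, centred.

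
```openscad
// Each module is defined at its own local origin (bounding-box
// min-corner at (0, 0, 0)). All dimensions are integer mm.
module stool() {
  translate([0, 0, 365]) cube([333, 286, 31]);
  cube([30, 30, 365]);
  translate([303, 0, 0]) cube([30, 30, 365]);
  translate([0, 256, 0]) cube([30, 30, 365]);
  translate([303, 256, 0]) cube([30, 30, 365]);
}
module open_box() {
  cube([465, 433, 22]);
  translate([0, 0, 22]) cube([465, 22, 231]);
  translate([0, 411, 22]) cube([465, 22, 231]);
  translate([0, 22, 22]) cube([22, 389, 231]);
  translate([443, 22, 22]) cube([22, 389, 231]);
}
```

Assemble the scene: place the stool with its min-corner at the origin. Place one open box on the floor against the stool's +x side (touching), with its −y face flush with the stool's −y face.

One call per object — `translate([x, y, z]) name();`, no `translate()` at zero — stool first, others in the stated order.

stool();
translate([333, 0, 0]) open_box();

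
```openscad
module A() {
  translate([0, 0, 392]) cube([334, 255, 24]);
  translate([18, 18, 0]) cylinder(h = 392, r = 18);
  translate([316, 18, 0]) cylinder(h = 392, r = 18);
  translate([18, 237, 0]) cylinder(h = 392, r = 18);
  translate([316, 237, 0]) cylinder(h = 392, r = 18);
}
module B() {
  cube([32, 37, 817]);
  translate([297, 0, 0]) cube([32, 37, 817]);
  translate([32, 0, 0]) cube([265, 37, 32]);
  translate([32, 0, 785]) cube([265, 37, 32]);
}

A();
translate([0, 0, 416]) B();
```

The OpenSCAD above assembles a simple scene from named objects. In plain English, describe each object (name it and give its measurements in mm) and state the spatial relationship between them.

A is a simple wooden stool: a rectangular seat 334 mm (x) by 255 mm (y), 24 mm thick, top face at z = 416 mm, on four round legs, each 36 mm in diameter. The legs rest on z = 0, each leg's axis is inset half a diameter from the nearest pair of seat edges (so the leg's bounding box is flush with the corner).

B is a rectangular picture frame lying in the x–z plane (depth along y). The opening is 265 mm wide (x) by 753 mm tall (z), surrounded by a border 32 mm wide on all four sides. The frame is 37 mm deep and is made of two full-height vertical stiles with two horizontal rails fitted between them.

The picture frame is on top of the stool.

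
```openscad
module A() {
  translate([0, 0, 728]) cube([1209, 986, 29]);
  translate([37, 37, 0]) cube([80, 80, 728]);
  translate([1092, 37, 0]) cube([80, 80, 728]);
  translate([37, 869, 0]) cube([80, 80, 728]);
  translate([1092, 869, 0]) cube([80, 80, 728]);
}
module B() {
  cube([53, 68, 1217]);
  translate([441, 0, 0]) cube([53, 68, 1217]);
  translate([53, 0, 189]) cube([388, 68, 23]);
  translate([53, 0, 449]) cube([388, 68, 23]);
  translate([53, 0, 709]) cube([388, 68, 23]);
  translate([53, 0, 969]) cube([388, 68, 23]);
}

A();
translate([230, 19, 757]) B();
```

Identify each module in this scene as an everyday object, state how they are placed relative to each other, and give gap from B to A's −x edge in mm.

A is a table. B is a ladder. The ladder is on top of the table. The gap from the ladder to the table's −x edge is 230 mm.

The ladder's min-x is at 230; the table's min-x is 0; gap = 230 mm.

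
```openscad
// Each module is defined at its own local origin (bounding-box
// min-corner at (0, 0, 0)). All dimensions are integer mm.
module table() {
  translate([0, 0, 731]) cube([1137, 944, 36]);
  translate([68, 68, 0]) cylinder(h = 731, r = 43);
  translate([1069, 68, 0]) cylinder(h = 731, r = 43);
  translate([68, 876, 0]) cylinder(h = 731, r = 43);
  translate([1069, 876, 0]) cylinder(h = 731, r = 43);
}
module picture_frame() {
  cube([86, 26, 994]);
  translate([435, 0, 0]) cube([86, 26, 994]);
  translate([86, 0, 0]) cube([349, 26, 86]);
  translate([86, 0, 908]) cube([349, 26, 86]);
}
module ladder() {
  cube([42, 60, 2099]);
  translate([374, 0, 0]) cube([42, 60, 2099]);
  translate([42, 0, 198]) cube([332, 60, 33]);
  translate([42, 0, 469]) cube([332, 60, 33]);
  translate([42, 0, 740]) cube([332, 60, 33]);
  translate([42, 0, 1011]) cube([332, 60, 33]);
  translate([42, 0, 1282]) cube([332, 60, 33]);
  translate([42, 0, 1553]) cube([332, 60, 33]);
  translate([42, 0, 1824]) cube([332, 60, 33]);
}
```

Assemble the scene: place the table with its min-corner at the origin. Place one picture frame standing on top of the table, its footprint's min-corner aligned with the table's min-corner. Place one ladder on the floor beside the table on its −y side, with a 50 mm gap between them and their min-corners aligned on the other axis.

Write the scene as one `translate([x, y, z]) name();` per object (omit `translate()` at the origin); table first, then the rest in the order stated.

table();
translate([0, 0, 767]) picture_frame();
translate([0, -110, 0]) ladder();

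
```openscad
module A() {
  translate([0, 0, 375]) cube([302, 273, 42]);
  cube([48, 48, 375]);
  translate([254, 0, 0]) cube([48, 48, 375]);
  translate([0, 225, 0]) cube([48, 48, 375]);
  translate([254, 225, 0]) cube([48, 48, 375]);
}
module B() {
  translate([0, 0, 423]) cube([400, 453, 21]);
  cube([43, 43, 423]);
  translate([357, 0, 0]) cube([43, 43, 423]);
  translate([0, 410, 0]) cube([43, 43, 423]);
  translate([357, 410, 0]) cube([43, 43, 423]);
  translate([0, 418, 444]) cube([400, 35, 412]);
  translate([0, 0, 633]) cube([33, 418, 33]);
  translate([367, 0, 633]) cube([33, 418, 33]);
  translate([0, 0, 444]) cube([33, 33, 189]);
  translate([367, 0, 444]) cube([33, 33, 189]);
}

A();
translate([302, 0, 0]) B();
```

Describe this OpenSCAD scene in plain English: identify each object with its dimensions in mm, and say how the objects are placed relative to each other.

A is a four-legged stool. The seat is a 302×273×42 mm slab whose top surface is at z = 417 mm; four square legs, each 48×48 mm in cross-section, run from the floor (z = 0) to the underside of the seat, each flush with a corner of the seat.

B is a chair: 400×453 mm seat, 21 mm thick, top at z = 444 mm, on four 43 mm square corner legs flush with the seat edges. A 35 mm thick backrest slab spans the full seat width, extending 412 mm above the seat top, its back face flush with the seat's +y edge. Two armrests of 33×33 mm section run along each side from the seat's front edge to the front of the backrest, top faces 222 mm above the seat top and outer faces flush with the seat's x-edges; a 33×33 mm post under the front of each armrest stands on the seat at the front corner.

The chair is against the stool's +x side, with their −y faces flush.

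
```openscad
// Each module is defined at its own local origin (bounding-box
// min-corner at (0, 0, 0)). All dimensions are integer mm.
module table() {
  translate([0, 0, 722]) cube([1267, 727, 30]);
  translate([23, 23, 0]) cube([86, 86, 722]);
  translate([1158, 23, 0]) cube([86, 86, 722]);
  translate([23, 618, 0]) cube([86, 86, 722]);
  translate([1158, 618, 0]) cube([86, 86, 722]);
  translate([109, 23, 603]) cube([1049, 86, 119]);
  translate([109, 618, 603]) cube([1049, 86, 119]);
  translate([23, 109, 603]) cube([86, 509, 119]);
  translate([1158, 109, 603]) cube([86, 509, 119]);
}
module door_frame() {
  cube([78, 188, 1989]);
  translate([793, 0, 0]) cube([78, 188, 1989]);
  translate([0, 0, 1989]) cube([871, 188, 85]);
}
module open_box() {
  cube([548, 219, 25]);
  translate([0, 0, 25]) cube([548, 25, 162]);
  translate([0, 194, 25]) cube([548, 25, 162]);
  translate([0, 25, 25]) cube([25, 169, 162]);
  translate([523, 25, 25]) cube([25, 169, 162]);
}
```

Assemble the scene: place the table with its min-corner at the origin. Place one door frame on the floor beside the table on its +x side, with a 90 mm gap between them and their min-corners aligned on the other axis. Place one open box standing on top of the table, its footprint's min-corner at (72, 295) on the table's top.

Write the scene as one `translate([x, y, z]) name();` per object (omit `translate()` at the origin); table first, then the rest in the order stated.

table();
translate([1357, 0, 0]) door_frame();
translate([72, 295, 752]) open_box();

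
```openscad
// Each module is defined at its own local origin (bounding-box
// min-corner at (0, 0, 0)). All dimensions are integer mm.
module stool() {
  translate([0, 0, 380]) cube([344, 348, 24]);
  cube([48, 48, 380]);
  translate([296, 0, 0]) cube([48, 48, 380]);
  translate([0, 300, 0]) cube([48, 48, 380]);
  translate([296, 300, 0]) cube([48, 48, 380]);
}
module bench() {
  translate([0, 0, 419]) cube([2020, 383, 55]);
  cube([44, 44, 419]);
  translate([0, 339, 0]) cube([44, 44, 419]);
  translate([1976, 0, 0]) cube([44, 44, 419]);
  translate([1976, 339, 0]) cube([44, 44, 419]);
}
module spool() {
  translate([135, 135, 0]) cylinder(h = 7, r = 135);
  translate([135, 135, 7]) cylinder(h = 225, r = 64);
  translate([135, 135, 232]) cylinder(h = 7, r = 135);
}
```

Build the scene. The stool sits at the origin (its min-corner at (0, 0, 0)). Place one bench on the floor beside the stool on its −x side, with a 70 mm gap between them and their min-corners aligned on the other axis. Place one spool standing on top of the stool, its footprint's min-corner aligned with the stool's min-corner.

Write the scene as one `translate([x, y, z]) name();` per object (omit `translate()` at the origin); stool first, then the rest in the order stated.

stool();
translate([-2090, 0, 0]) bench();
translate([0, 0, 404]) spool();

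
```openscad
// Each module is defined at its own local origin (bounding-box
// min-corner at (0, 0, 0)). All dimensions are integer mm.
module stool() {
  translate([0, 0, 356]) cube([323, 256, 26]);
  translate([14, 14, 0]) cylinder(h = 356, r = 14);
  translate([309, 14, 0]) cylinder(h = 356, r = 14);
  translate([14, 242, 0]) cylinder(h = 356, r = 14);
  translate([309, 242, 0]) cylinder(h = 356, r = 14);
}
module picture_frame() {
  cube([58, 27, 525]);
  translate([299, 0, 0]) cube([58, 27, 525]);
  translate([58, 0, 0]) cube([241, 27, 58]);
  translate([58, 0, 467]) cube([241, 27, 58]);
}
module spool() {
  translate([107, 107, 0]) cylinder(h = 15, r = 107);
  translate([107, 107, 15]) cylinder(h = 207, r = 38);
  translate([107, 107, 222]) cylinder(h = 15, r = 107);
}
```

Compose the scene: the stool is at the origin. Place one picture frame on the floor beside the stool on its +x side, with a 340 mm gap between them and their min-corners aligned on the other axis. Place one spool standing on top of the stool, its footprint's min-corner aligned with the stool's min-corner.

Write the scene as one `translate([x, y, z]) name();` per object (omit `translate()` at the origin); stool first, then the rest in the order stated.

stool();
translate([663, 0, 0]) picture_frame();
translate([0, 0, 382]) spool();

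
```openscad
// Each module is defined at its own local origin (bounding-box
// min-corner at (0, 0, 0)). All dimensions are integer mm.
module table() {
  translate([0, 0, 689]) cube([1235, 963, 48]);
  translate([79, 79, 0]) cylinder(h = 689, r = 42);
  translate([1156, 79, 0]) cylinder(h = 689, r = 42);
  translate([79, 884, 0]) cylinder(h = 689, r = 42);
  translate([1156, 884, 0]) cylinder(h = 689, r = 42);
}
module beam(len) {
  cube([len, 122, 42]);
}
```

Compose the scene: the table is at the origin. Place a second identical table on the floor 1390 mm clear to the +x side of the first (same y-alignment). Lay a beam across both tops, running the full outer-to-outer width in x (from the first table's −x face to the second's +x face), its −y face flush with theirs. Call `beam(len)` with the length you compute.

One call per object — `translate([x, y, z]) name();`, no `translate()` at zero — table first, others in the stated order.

table();
translate([2625, 0, 0]) table();
translate([0, 0, 737]) beam(3860);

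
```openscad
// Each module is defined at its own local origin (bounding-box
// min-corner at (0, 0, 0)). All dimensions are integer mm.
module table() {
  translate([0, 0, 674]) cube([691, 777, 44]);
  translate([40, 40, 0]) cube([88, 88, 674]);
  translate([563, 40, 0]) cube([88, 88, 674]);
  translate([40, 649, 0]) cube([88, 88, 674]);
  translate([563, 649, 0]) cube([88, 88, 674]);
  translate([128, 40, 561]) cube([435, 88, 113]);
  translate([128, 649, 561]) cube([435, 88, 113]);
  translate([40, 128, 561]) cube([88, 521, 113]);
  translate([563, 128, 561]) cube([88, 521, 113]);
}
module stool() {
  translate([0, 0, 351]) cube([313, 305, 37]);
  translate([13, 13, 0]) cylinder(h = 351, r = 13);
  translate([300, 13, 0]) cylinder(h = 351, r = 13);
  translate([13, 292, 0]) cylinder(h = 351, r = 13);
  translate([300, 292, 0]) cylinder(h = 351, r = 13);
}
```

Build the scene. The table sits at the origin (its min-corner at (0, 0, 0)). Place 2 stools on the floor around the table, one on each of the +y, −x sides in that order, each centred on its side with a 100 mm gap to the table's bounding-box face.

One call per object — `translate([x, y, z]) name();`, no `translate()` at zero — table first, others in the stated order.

table();
translate([189, 877, 0]) stool();
translate([-413, 236, 0]) stool();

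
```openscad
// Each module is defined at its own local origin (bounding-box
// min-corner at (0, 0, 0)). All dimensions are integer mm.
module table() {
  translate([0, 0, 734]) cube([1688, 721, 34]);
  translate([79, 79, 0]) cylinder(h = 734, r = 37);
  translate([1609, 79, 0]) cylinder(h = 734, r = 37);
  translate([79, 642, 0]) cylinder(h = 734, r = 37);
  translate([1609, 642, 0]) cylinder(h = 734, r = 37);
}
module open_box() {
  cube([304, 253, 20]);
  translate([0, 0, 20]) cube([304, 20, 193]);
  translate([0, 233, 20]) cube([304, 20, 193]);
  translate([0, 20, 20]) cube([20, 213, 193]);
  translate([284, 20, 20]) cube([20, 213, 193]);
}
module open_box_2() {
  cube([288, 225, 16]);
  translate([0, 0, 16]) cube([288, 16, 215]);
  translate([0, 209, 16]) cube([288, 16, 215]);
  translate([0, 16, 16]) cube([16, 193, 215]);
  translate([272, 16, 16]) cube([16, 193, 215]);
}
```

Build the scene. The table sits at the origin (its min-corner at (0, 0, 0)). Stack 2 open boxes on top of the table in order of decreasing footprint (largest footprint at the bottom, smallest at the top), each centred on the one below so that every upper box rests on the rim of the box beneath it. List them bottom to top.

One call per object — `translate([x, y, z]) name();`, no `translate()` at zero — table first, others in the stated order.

table();
translate([692, 234, 768]) open_box();
translate([700, 248, 981]) open_box_2();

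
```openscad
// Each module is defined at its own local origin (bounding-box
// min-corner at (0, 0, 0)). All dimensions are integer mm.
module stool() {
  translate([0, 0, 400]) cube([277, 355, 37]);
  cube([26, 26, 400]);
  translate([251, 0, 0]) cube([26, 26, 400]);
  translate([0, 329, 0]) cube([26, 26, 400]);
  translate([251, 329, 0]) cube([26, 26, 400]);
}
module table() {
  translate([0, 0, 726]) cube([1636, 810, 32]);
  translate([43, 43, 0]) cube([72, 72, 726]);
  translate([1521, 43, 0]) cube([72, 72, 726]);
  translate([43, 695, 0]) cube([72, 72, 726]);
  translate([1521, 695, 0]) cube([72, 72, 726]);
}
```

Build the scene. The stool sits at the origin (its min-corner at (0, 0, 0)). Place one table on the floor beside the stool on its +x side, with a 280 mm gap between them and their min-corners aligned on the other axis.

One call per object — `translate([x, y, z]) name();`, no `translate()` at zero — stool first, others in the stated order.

stool();
translate([557, 0, 0]) table();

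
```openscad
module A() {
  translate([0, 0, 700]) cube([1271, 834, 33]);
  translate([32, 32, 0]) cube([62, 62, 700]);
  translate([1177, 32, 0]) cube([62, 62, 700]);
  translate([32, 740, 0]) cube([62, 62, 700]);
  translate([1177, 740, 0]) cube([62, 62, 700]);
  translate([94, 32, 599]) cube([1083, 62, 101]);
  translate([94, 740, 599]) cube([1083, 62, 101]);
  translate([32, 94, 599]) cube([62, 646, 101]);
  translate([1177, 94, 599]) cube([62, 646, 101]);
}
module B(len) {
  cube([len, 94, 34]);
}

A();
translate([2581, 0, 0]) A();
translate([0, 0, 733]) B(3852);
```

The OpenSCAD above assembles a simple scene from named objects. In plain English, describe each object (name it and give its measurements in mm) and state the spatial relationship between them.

A is a table with a 1271×834 mm rectangular top, 33 mm thick, top surface at z = 733 mm, supported by four 62×62 mm square legs, each inset 32 mm from the nearest pair of top edges, running from the floor. Four apron rails, 62 mm thick and 101 mm tall, run between adjacent legs with their top edges flush with the underside of the top and their outer faces flush with the legs' outer faces.

B is a rectangular beam 3852 mm long (x), 94 mm deep (y), 34 mm thick (z).

The beam spans the tops of two tables placed 1310 mm apart, resting at z = 733 mm.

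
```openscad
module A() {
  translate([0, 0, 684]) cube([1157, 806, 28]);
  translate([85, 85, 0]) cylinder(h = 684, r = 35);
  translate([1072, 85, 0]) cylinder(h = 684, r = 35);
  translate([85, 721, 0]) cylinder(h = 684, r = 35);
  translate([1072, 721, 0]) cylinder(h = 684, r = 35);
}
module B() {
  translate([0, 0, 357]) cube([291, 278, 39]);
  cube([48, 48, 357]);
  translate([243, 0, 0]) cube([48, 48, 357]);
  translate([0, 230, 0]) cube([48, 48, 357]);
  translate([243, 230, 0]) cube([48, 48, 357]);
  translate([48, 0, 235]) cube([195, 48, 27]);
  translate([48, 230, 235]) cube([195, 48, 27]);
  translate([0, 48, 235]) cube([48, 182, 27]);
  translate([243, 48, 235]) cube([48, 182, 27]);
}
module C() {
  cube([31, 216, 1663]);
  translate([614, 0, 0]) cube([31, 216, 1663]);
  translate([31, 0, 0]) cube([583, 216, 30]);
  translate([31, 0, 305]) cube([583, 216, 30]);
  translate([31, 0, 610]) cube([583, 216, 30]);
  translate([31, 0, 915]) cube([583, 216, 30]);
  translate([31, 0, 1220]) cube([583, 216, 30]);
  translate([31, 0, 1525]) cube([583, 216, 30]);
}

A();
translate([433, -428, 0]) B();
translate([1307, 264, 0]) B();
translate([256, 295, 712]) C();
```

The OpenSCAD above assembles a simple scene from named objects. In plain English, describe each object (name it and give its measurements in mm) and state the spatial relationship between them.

A is a rectangular dining table. The top is 1157×806×28 mm with its upper surface at z = 712 mm. It stands on four round legs of 70 mm diameter, each leg's bounding box inset 50 mm from the nearest pair of top edges, running from the floor to the underside of the top.

B is a simple wooden stool: a rectangular seat 291 mm (x) by 278 mm (y), 39 mm thick, top face at z = 396 mm, on four square legs, each 48×48 mm in cross-section. The legs rest on z = 0, each flush with a corner of the seat. Four stretchers, 48 mm wide and 27 mm tall, connect adjacent legs with their undersides at z = 235 mm, each running between the inner faces of the legs it joins and aligned with the legs' outer faces on the other axis.

C is an open bookshelf. Two side panels, each 31 mm thick, 216 mm deep and 1663 mm tall, stand 645 mm apart (outside-to-outside). Between them sit 6 shelves, each 30 mm thick and 216 mm deep, spanning the full gap between the sides. The bottom shelf rests on the floor (its underside at z = 0) and the clear gap between one shelf's top and the next shelf's underside is 275 mm.

Two stools sit around the table at the −y, +x sides. The bookshelf is on top of the table, centred.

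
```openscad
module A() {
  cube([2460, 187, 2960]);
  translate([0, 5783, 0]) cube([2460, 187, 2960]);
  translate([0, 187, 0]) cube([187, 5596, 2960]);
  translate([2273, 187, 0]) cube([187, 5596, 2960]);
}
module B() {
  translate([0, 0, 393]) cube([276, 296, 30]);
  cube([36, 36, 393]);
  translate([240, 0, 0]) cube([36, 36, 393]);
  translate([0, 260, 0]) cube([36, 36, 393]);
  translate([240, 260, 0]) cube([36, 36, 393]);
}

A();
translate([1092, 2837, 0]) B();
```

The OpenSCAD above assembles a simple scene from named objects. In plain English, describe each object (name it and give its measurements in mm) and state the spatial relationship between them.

A is the wall frame of a small rectangular building: four walls, each 2960 mm tall and 187 mm thick, enclosing a footprint 2460 mm (x) by 5970 mm (y) outside-to-outside, with no floor or roof. The front and back walls (the −y and +y sides) span the full width; the two side walls fit between them.

B is a simple wooden stool: a rectangular seat 276 mm (x) by 296 mm (y), 30 mm thick, top face at z = 423 mm, on four square legs, each 36×36 mm in cross-section. The legs rest on z = 0, each flush with a corner of the seat.

The stool sits inside the house frame, centred.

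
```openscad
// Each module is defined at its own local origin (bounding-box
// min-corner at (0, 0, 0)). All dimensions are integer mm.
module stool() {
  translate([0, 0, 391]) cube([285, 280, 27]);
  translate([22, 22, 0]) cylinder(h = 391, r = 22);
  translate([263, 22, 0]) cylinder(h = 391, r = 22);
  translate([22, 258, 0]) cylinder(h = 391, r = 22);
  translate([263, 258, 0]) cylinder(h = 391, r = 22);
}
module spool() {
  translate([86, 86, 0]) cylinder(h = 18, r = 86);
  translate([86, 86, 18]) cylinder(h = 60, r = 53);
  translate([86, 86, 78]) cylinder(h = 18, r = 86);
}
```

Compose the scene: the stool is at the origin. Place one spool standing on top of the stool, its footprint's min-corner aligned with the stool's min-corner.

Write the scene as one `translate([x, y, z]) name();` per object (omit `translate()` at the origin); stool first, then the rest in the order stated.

stool();
translate([0, 0, 418]) spool();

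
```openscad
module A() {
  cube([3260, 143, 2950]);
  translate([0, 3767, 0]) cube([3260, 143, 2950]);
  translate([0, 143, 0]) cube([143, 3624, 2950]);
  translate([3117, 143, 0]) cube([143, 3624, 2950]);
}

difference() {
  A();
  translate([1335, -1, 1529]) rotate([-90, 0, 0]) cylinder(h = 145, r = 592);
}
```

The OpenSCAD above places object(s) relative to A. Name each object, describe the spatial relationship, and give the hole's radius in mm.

The subtracted cylinder has r = 592 mm.

A is a house frame. The house frame has a circular hole through its front wall. The hole's radius is 592 mm.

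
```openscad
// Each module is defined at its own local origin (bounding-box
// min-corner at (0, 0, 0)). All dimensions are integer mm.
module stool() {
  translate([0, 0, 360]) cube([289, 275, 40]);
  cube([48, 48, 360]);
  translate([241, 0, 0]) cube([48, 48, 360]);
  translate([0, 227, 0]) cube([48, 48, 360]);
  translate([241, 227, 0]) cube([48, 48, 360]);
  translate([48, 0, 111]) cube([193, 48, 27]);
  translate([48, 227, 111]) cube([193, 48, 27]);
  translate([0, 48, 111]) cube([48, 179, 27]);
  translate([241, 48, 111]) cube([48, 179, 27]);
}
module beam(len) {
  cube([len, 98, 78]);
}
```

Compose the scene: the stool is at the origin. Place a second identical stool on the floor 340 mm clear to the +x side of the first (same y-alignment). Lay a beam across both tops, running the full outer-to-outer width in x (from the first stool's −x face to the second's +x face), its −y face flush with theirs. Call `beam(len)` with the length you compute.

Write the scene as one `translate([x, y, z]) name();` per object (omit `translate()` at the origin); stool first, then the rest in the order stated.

stool();
translate([629, 0, 0]) stool();
translate([0, 0, 400]) beam(918);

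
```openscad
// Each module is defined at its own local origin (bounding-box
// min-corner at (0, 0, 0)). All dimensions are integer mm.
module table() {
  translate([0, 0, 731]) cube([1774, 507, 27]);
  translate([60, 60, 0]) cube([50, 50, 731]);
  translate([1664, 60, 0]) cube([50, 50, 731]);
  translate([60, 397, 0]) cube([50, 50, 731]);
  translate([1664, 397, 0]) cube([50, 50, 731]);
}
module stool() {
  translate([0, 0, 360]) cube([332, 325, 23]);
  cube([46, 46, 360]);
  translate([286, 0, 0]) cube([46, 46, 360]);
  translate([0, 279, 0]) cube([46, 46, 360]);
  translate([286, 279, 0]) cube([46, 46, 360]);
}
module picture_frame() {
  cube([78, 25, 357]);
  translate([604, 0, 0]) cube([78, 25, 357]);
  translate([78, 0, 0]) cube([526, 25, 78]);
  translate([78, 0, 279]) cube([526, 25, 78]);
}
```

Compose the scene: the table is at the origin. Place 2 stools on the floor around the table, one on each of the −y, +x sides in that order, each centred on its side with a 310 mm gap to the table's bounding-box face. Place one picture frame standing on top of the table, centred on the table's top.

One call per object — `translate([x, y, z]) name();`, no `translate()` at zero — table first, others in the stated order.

table();
translate([721, -635, 0]) stool();
translate([2084, 91, 0]) stool();
translate([546, 241, 758]) picture_frame();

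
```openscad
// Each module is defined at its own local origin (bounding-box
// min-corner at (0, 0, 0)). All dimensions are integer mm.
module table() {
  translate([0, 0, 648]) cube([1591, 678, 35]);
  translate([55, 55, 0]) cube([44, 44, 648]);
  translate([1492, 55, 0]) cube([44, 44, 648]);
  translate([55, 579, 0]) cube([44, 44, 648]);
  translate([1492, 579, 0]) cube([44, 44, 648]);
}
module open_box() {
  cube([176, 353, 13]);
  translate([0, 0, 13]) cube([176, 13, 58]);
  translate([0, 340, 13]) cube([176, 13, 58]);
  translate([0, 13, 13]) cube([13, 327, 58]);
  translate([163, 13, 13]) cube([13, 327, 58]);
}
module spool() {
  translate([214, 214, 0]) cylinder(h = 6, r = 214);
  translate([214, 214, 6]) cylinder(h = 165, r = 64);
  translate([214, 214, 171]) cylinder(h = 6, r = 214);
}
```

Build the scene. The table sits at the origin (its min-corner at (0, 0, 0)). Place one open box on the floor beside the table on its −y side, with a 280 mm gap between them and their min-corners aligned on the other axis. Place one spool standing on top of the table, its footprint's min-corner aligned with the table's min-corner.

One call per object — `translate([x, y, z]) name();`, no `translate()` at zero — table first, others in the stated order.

table();
translate([0, -633, 0]) open_box();
translate([0, 0, 683]) spool();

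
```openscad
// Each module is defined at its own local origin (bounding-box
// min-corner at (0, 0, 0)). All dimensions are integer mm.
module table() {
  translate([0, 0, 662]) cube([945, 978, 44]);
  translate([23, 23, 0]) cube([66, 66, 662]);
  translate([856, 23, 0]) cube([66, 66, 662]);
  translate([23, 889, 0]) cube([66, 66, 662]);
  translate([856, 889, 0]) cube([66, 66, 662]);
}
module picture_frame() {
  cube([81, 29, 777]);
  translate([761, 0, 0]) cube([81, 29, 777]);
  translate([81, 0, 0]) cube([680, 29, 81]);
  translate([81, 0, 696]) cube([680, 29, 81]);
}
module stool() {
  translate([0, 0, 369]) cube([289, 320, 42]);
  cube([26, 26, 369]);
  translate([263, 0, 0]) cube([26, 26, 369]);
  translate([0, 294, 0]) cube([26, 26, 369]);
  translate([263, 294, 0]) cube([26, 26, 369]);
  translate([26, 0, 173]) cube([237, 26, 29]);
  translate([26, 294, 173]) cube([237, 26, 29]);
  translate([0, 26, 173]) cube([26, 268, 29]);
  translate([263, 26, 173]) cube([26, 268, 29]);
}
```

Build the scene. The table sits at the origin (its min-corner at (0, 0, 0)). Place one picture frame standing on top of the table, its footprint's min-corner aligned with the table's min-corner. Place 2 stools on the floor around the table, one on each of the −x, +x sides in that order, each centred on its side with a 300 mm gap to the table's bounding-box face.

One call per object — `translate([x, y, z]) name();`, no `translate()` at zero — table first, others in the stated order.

table();
translate([0, 0, 706]) picture_frame();
translate([-589, 329, 0]) stool();
translate([1245, 329, 0]) stool();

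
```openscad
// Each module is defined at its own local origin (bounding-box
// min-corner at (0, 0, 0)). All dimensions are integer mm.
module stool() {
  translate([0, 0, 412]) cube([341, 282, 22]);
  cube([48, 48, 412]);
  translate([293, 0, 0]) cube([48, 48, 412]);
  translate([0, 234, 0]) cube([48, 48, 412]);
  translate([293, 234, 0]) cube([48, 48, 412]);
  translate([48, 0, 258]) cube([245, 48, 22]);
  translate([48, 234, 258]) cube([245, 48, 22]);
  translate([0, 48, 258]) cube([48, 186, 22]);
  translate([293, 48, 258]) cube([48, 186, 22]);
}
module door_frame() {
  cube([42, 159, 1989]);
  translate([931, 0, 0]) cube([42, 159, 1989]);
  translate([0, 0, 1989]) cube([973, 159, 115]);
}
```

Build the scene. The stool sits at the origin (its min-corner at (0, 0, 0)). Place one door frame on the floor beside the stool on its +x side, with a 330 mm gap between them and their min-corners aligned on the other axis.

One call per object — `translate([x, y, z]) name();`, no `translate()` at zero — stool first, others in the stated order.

stool();
translate([671, 0, 0]) door_frame();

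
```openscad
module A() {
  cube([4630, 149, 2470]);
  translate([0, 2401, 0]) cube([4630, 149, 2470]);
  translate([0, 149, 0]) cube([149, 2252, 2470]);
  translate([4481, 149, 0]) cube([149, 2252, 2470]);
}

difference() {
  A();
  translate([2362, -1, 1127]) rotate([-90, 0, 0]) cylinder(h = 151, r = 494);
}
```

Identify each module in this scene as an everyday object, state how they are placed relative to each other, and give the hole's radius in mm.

The subtracted cylinder has r = 494 mm.

A is a house frame. The house frame has a circular hole through its front wall. The hole's radius is 494 mm.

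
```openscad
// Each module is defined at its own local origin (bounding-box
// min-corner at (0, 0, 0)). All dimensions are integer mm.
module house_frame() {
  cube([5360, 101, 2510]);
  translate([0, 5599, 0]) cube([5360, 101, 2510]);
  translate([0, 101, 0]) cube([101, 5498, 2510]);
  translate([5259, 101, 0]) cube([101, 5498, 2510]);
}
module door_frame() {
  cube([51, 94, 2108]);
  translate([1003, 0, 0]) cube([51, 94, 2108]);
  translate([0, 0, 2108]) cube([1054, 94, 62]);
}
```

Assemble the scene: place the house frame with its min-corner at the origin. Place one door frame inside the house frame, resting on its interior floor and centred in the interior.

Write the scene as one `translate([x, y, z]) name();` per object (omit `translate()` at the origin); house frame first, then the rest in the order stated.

house_frame();
translate([2153, 2803, 0]) door_frame();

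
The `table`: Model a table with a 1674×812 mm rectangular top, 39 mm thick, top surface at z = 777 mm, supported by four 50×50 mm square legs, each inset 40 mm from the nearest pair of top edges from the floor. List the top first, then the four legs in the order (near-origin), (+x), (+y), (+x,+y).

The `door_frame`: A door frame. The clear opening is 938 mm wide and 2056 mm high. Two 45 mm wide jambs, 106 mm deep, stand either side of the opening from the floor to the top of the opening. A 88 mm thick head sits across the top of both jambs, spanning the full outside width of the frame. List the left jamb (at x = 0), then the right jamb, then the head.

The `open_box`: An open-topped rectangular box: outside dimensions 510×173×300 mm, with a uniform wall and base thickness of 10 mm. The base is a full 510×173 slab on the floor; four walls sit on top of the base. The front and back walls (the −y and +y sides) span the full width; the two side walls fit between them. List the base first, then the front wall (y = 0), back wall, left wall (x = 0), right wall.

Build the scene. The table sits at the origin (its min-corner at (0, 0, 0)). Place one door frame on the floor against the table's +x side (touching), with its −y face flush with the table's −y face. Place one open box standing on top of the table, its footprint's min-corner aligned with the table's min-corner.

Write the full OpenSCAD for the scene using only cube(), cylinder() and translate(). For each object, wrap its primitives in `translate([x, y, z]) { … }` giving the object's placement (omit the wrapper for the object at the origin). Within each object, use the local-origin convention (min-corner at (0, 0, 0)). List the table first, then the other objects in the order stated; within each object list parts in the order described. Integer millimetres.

translate([0, 0, 738]) cube([1674, 812, 39]);
translate([40, 40, 0]) cube([50, 50, 738]);
translate([1584, 40, 0]) cube([50, 50, 738]);
translate([40, 722, 0]) cube([50, 50, 738]);
translate([1584, 722, 0]) cube([50, 50, 738]);
translate([1674, 0, 0]) {
  cube([45, 106, 2056]);
  translate([983, 0, 0]) cube([45, 106, 2056]);
  translate([0, 0, 2056]) cube([1028, 106, 88]);
}
translate([0, 0, 777]) {
  cube([510, 173, 10]);
  translate([0, 0, 10]) cube([510, 10, 290]);
  translate([0, 163, 10]) cube([510, 10, 290]);
  translate([0, 10, 10]) cube([10, 153, 290]);
  translate([500, 10, 10]) cube([10, 153, 290]);
}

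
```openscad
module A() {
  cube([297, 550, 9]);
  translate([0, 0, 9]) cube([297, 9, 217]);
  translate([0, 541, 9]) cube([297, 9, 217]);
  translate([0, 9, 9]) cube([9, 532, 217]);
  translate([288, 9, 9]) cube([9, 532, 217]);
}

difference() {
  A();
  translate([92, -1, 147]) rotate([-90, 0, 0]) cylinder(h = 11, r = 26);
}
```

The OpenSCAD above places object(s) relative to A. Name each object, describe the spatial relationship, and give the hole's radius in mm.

A is an open box. The open box has a circular hole through its front wall. The hole's radius is 26 mm.

The subtracted cylinder has r = 26 mm.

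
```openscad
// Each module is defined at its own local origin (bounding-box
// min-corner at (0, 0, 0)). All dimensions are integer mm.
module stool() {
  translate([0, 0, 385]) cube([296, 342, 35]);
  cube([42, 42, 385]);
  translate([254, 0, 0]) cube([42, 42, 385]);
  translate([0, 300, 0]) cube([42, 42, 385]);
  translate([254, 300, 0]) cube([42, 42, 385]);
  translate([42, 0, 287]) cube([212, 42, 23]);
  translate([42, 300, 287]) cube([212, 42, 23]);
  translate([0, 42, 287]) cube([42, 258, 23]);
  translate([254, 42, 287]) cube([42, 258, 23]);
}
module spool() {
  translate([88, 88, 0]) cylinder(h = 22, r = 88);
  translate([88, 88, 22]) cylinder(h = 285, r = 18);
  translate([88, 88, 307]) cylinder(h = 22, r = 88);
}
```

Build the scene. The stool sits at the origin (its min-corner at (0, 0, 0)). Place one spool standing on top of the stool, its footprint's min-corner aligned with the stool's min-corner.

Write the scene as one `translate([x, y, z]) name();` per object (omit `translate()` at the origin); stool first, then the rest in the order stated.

stool();
translate([0, 0, 420]) spool();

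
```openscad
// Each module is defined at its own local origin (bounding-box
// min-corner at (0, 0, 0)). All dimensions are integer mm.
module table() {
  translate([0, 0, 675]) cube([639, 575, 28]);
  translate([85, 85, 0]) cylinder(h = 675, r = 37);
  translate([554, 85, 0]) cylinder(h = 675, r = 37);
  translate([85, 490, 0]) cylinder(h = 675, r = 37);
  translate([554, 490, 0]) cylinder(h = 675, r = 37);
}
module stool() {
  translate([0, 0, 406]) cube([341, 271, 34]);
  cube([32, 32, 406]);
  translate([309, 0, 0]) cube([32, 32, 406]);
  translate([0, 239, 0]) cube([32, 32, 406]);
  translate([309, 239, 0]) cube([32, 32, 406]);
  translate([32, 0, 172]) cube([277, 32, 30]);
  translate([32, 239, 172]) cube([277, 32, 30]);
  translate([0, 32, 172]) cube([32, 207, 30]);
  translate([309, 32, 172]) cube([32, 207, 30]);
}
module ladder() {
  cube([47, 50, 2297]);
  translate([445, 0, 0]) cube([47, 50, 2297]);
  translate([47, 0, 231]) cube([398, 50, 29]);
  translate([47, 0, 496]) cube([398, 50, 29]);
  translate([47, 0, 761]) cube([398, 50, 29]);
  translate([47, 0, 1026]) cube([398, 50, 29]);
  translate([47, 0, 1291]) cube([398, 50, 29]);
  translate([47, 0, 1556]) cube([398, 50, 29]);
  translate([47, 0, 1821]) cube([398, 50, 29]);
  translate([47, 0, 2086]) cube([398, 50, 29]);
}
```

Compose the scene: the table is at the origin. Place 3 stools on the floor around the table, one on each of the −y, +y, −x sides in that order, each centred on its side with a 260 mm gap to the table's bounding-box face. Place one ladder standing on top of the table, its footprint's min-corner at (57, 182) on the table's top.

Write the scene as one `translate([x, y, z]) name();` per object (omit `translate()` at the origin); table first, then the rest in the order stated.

table();
translate([149, -531, 0]) stool();
translate([149, 835, 0]) stool();
translate([-601, 152, 0]) stool();
translate([57, 182, 703]) ladder();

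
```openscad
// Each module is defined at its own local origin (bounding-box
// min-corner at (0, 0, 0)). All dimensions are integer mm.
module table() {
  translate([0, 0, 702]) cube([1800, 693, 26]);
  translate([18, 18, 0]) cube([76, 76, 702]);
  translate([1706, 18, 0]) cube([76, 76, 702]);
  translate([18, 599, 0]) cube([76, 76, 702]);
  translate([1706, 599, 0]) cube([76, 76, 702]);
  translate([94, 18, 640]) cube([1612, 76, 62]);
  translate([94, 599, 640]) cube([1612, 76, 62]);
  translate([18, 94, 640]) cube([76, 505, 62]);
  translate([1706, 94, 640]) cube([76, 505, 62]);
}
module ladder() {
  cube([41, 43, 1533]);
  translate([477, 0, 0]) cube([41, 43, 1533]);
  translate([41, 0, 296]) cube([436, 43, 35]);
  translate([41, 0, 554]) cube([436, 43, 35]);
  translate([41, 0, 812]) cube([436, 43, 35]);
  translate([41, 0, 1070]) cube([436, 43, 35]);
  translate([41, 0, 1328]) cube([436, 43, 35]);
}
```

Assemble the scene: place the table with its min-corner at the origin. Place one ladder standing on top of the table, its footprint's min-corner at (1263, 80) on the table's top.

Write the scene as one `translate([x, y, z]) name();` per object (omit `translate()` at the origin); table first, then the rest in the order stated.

table();
translate([1263, 80, 728]) ladder();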